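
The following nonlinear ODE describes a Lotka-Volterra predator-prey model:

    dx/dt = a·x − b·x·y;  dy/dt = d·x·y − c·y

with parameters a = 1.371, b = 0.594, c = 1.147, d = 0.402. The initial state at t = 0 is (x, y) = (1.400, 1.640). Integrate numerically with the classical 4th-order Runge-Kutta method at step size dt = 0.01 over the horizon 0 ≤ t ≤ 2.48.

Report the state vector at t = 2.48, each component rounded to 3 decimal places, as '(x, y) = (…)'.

(x, y) = (5.451, 2.444)

t=0.000: state=(1.400, 1.640)
step 1 (dt=0.01): k1=(0.556, -0.958), k2=(0.561, -0.953), k3=(0.561, -0.953), k4=(0.566, -0.949); state += dt/6·(k1+2k2+2k3+k4)
t=0.010: state=(1.406, 1.630)
t=0.020: state=(1.411, 1.621)
t=0.030: state=(1.417, 1.612)
continuing one RK4 step at a time; state shown every 10 steps (Δt=0.1):
t=0.100: state=(1.461, 1.549)
t=0.200: state=(1.532, 1.466)
t=0.300: state=(1.614, 1.393)
t=0.400: state=(1.708, 1.328)
t=0.500: state=(1.813, 1.271)
t=0.600: state=(1.931, 1.221)
t=0.700: state=(2.063, 1.180)
t=0.800: state=(2.208, 1.146)
t=0.900: state=(2.368, 1.121)
t=1.000: state=(2.542, 1.103)
t=1.100: state=(2.732, 1.093)
t=1.200: state=(2.936, 1.092)
t=1.300: state=(3.156, 1.101)
t=1.400: state=(3.389, 1.119)
t=1.500: state=(3.633, 1.149)
t=1.600: state=(3.888, 1.192)
t=1.700: state=(4.147, 1.249)
t=1.800: state=(4.408, 1.323)
t=1.900: state=(4.661, 1.415)
t=2.000: state=(4.899, 1.529)
t=2.100: state=(5.110, 1.667)
t=2.200: state=(5.283, 1.832)
t=2.300: state=(5.404, 2.026)
t=2.400: state=(5.461, 2.248)
t=2.480: state=(5.451, 2.444)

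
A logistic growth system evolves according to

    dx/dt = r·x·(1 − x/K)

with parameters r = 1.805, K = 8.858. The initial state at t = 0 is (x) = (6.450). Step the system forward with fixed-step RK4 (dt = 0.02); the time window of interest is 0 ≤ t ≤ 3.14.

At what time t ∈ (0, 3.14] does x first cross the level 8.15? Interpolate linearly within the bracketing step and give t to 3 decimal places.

t=0.000: state=(6.450)
step 1 (dt=0.02): k1=(3.165), k2=(3.139), k3=(3.139), k4=(3.112); state += dt/6·(k1+2k2+2k3+k4)
t=0.020: state=(6.513)
t=0.040: state=(6.574)
t=0.060: state=(6.635)
continuing one RK4 step at a time; state shown every 10 steps (Δt=0.2):
t=0.200: state=(7.029)
t=0.400: state=(7.498)
t=0.600: state=(7.864)
t=0.800: state=(8.141)
next step: t=0.820: state=(8.164) — x has crossed 8.15
linear interpolation between t=0.800 (8.14080) and t=0.820 (8.16423) → t≈0.808

t = 0.808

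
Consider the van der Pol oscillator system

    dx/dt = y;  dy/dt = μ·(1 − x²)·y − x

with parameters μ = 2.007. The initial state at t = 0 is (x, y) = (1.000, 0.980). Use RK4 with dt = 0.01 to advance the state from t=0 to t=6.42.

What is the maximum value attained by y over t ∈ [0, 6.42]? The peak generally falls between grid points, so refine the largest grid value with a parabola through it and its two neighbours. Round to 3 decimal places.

max y = 3.826

t=0.000: state=(1.000, 0.980)
step 1 (dt=0.01): k1=(0.980, -1.000), k2=(0.975, -1.024), k3=(0.975, -1.024), k4=(0.970, -1.048); state += dt/6·(k1+2k2+2k3+k4)
t=0.010: state=(1.010, 0.970)
t=0.020: state=(1.019, 0.959)
t=0.030: state=(1.029, 0.948)
continuing one RK4 step at a time; state shown every 25 steps (Δt=0.25):
t=0.250: state=(1.203, 0.614)
t=0.500: state=(1.302, 0.186)
t=0.750: state=(1.305, -0.146)
t=1.000: state=(1.237, -0.381)
t=1.250: state=(1.117, -0.583)
t=1.500: state=(0.943, -0.820)
t=1.750: state=(0.696, -1.186)
t=2.000: state=(0.325, -1.861)
t=2.250: state=(-0.279, -3.047)
t=2.500: state=(-1.159, -3.609)
t=2.750: state=(-1.828, -1.521)
t=3.000: state=(-1.999, -0.119)
t=3.250: state=(-1.975, 0.233)
t=3.500: state=(-1.903, 0.322)
t=3.750: state=(-1.817, 0.363)
t=4.000: state=(-1.722, 0.398)
t=4.250: state=(-1.618, 0.440)
t=4.500: state=(-1.501, 0.495)
t=4.750: state=(-1.368, 0.572)
t=5.000: state=(-1.212, 0.686)
t=5.250: state=(-1.019, 0.870)
t=5.500: state=(-0.765, 1.196)
t=5.750: state=(-0.397, 1.826)
t=6.000: state=(0.195, 2.998)
t=6.250: state=(1.083, 3.780)
t=6.420: state=(1.642, 2.556)
largest grid value and its neighbours: y(6.200)=3.82182, y(6.210)=3.82565, y(6.220)=3.82363
parabola through these three points peaks at t≈6.212 with y≈3.82572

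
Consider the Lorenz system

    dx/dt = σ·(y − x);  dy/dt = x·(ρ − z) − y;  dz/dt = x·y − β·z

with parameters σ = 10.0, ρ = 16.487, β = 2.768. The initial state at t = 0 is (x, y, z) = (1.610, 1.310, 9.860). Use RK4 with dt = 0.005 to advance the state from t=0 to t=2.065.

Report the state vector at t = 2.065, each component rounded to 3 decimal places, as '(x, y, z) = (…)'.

t=0.000: state=(1.610, 1.310, 9.860)
step 1 (dt=0.005): k1=(-3.000, 9.359, -25.183), k2=(-2.691, 9.387, -24.981), k3=(-2.698, 9.392, -24.982), k4=(-2.396, 9.423, -24.780); state += dt/6·(k1+2k2+2k3+k4)
t=0.005: state=(1.597, 1.357, 9.735)
t=0.010: state=(1.586, 1.404, 9.612)
t=0.015: state=(1.578, 1.452, 9.491)
continuing one RK4 step at a time; state shown every 20 steps (Δt=0.1):
t=0.100: state=(1.799, 2.396, 7.741)
t=0.200: state=(2.781, 4.185, 6.519)
t=0.300: state=(4.728, 7.277, 6.823)
t=0.400: state=(7.850, 11.360, 10.435)
t=0.500: state=(10.723, 12.156, 18.208)
t=0.600: state=(9.667, 6.351, 22.555)
t=0.700: state=(5.735, 2.024, 19.692)
t=0.800: state=(3.025, 1.332, 15.480)
t=0.900: state=(2.112, 1.837, 12.063)
t=1.000: state=(2.277, 2.833, 9.578)
t=1.100: state=(3.213, 4.554, 8.137)
t=1.200: state=(5.038, 7.376, 8.323)
t=1.300: state=(7.792, 10.763, 11.537)
t=1.400: state=(10.117, 11.193, 17.922)
t=1.500: state=(9.227, 6.559, 21.460)
t=1.600: state=(6.001, 2.868, 19.229)
t=1.700: state=(3.652, 2.148, 15.531)
t=1.800: state=(2.868, 2.704, 12.423)
t=1.900: state=(3.178, 3.925, 10.270)
t=2.000: state=(4.348, 5.952, 9.399)
t=2.065: state=(5.574, 7.728, 9.877)

(x, y, z) = (5.574, 7.728, 9.877)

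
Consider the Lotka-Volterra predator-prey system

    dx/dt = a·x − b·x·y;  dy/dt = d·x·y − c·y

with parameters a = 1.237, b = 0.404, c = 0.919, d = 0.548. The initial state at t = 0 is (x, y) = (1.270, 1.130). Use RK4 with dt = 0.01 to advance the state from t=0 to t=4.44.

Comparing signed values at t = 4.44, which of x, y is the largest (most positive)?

largest component: y

t=0.000: state=(1.270, 1.130)
step 1 (dt=0.01): k1=(0.991, -0.252), k2=(0.996, -0.249), k3=(0.996, -0.249), k4=(1.000, -0.245); state += dt/6·(k1+2k2+2k3+k4)
t=0.010: state=(1.280, 1.128)
t=0.020: state=(1.290, 1.125)
t=0.030: state=(1.300, 1.123)
continuing one RK4 step at a time; state shown every 20 steps (Δt=0.2):
t=0.200: state=(1.487, 1.093)
t=0.400: state=(1.744, 1.086)
t=0.600: state=(2.045, 1.111)
t=0.800: state=(2.388, 1.178)
t=1.000: state=(2.768, 1.300)
t=1.200: state=(3.168, 1.498)
t=1.400: state=(3.554, 1.802)
t=1.600: state=(3.868, 2.255)
t=1.800: state=(4.028, 2.897)
t=2.000: state=(3.950, 3.742)
t=2.200: state=(3.596, 4.720)
t=2.400: state=(3.025, 5.653)
t=2.600: state=(2.383, 6.326)
t=2.800: state=(1.804, 6.615)
t=3.000: state=(1.355, 6.536)
t=3.200: state=(1.036, 6.194)
t=3.400: state=(0.820, 5.701)
t=3.600: state=(0.678, 5.147)
t=3.800: state=(0.586, 4.588)
t=4.000: state=(0.529, 4.057)
t=4.200: state=(0.498, 3.571)
t=4.400: state=(0.487, 3.135)
t=4.440: state=(0.486, 3.055)
compare at T: x=0.486, y=3.055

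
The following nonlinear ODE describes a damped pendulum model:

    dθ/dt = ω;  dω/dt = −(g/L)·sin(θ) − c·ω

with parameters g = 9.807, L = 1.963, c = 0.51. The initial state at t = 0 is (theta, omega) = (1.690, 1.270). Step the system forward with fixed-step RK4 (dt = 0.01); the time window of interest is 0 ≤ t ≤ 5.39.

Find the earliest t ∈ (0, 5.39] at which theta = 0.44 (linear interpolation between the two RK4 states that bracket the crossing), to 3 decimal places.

t = 1.064

t=0.000: state=(1.690, 1.270)
step 1 (dt=0.01): k1=(1.270, -5.608), k2=(1.242, -5.590), k3=(1.242, -5.590), k4=(1.214, -5.572); state += dt/6·(k1+2k2+2k3+k4)
t=0.010: state=(1.702, 1.214)
t=0.020: state=(1.714, 1.159)
t=0.030: state=(1.726, 1.103)
continuing one RK4 step at a time; state shown every 20 steps (Δt=0.2):
t=0.200: state=(1.837, 0.219)
t=0.400: state=(1.785, -0.721)
t=0.600: state=(1.552, -1.593)
t=0.800: state=(1.154, -2.362)
t=1.000: state=(0.625, -2.865)
t=1.060: state=(0.451, -2.929)
next step: t=1.070: state=(0.422, -2.936) — theta has crossed 0.44
linear interpolation between t=1.060 (0.45111) and t=1.070 (0.42178) → t≈1.064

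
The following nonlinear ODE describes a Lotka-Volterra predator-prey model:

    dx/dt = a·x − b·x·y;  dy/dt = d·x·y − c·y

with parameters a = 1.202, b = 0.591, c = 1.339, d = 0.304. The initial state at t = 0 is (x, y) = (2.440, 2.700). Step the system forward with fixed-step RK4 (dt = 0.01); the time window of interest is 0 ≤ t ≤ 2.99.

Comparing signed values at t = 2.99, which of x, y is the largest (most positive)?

t=0.000: state=(2.440, 2.700)
step 1 (dt=0.01): k1=(-0.961, -1.613), k2=(-0.947, -1.612), k3=(-0.947, -1.612), k4=(-0.934, -1.611); state += dt/6·(k1+2k2+2k3+k4)
t=0.010: state=(2.431, 2.684)
t=0.020: state=(2.421, 2.668)
t=0.030: state=(2.412, 2.652)
continuing one RK4 step at a time; state shown every 10 steps (Δt=0.1):
t=0.100: state=(2.357, 2.540)
t=0.200: state=(2.298, 2.385)
t=0.300: state=(2.261, 2.235)
t=0.400: state=(2.244, 2.094)
t=0.500: state=(2.245, 1.960)
t=0.600: state=(2.263, 1.836)
t=0.700: state=(2.297, 1.721)
t=0.800: state=(2.348, 1.616)
t=0.900: state=(2.413, 1.519)
t=1.000: state=(2.494, 1.432)
t=1.100: state=(2.591, 1.353)
t=1.200: state=(2.703, 1.282)
t=1.300: state=(2.831, 1.220)
t=1.400: state=(2.975, 1.166)
t=1.500: state=(3.137, 1.119)
t=1.600: state=(3.315, 1.079)
t=1.700: state=(3.511, 1.047)
t=1.800: state=(3.724, 1.022)
t=1.900: state=(3.956, 1.005)
t=2.000: state=(4.205, 0.995)
t=2.100: state=(4.472, 0.993)
t=2.200: state=(4.755, 0.999)
t=2.300: state=(5.053, 1.015)
t=2.400: state=(5.363, 1.040)
t=2.500: state=(5.682, 1.076)
t=2.600: state=(6.005, 1.124)
t=2.700: state=(6.326, 1.185)
t=2.800: state=(6.636, 1.263)
t=2.900: state=(6.927, 1.357)
t=2.990: state=(7.162, 1.459)
compare at T: x=7.162, y=1.459

largest component: x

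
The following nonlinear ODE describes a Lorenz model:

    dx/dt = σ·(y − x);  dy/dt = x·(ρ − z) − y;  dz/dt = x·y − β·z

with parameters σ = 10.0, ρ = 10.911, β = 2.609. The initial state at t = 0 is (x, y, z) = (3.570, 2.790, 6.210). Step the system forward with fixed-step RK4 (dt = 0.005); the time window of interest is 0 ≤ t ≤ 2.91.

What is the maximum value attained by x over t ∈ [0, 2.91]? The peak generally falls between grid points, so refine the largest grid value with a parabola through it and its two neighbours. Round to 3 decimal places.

max x = 7.082

t=0.000: state=(3.570, 2.790, 6.210)
step 1 (dt=0.005): k1=(-7.800, 13.993, -6.242), k2=(-7.255, 13.921, -6.131), k3=(-7.271, 13.927, -6.129), k4=(-6.740, 13.860, -6.017); state += dt/6·(k1+2k2+2k3+k4)
t=0.005: state=(3.534, 2.860, 6.179)
t=0.010: state=(3.502, 2.929, 6.150)
t=0.015: state=(3.476, 2.997, 6.121)
continuing one RK4 step at a time; state shown every 20 steps (Δt=0.1):
t=0.100: state=(3.576, 4.150, 5.851)
t=0.200: state=(4.474, 5.625, 6.244)
t=0.300: state=(5.738, 7.028, 7.703)
t=0.400: state=(6.823, 7.568, 10.087)
t=0.500: state=(7.015, 6.613, 12.210)
t=0.600: state=(6.130, 4.898, 12.752)
t=0.700: state=(4.853, 3.660, 11.846)
t=0.800: state=(3.898, 3.212, 10.407)
t=0.900: state=(3.483, 3.323, 9.052)
t=1.000: state=(3.542, 3.802, 8.060)
t=1.100: state=(3.972, 4.557, 7.586)
t=1.200: state=(4.676, 5.475, 7.762)
t=1.300: state=(5.495, 6.283, 8.645)
t=1.400: state=(6.135, 6.565, 10.008)
t=1.500: state=(6.266, 6.083, 11.218)
t=1.600: state=(5.817, 5.158, 11.644)
t=1.700: state=(5.090, 4.364, 11.233)
t=1.800: state=(4.469, 3.987, 10.380)
t=1.900: state=(4.155, 4.010, 9.491)
t=2.000: state=(4.168, 4.331, 8.825)
t=2.100: state=(4.454, 4.847, 8.535)
t=2.200: state=(4.916, 5.423, 8.701)
t=2.300: state=(5.410, 5.859, 9.289)
t=2.400: state=(5.749, 5.949, 10.089)
t=2.500: state=(5.779, 5.639, 10.738)
t=2.600: state=(5.502, 5.116, 10.947)
t=2.700: state=(5.080, 4.659, 10.696)
t=2.800: state=(4.716, 4.430, 10.181)
t=2.900: state=(4.531, 4.452, 9.634)
t=2.910: state=(4.524, 4.466, 9.585)
largest grid value and its neighbours: x(0.460)=7.07934, x(0.465)=7.08192, x(0.470)=7.08145
parabola through these three points peaks at t≈0.467 with x≈7.08210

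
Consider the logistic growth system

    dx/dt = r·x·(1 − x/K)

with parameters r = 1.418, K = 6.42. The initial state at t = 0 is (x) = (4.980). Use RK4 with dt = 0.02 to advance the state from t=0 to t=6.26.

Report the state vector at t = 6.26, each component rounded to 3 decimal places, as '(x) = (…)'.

(x) = (6.420)

t=0.000: state=(4.980)
step 1 (dt=0.02): k1=(1.584), k2=(1.571), k3=(1.572), k4=(1.559); state += dt/6·(k1+2k2+2k3+k4)
t=0.020: state=(5.011)
t=0.040: state=(5.042)
t=0.060: state=(5.073)
continuing one RK4 step at a time; state shown every 25 steps (Δt=0.5):
t=0.500: state=(5.620)
t=1.000: state=(6.000)
t=1.500: state=(6.206)
t=2.000: state=(6.313)
t=2.500: state=(6.367)
t=3.000: state=(6.394)
t=3.500: state=(6.407)
t=4.000: state=(6.414)
t=4.500: state=(6.417)
t=5.000: state=(6.418)
t=5.500: state=(6.419)
t=6.000: state=(6.420)
t=6.260: state=(6.420)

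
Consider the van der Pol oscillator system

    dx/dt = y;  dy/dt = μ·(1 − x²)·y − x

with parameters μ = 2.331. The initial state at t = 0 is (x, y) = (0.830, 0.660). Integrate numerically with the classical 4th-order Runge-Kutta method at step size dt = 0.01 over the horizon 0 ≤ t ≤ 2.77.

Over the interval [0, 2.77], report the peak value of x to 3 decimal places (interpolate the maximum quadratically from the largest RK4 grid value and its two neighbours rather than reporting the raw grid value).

max x = 1.092

t=0.000: state=(0.830, 0.660)
step 1 (dt=0.01): k1=(0.660, -0.351), k2=(0.658, -0.364), k3=(0.658, -0.364), k4=(0.656, -0.377); state += dt/6·(k1+2k2+2k3+k4)
t=0.010: state=(0.837, 0.656)
t=0.020: state=(0.843, 0.652)
t=0.030: state=(0.850, 0.648)
continuing one RK4 step at a time; state shown every 10 steps (Δt=0.1):
t=0.100: state=(0.894, 0.612)
t=0.200: state=(0.952, 0.540)
t=0.300: state=(1.001, 0.447)
t=0.400: state=(1.041, 0.341)
t=0.500: state=(1.069, 0.228)
t=0.600: state=(1.086, 0.114)
t=0.700: state=(1.092, 0.002)
t=0.800: state=(1.087, -0.104)
t=0.900: state=(1.071, -0.206)
t=1.000: state=(1.046, -0.305)
t=1.100: state=(1.010, -0.403)
t=1.200: state=(0.965, -0.505)
t=1.300: state=(0.909, -0.614)
t=1.400: state=(0.841, -0.739)
t=1.500: state=(0.760, -0.887)
t=1.600: state=(0.663, -1.070)
t=1.700: state=(0.545, -1.305)
t=1.800: state=(0.399, -1.616)
t=1.900: state=(0.218, -2.028)
t=2.000: state=(-0.010, -2.563)
t=2.100: state=(-0.298, -3.198)
t=2.200: state=(-0.648, -3.777)
t=2.300: state=(-1.040, -3.943)
t=2.400: state=(-1.412, -3.375)
t=2.500: state=(-1.696, -2.275)
t=2.600: state=(-1.869, -1.220)
t=2.700: state=(-1.952, -0.512)
t=2.770: state=(-1.977, -0.211)
largest grid value and its neighbours: x(0.690)=1.09187, x(0.700)=1.09195, x(0.710)=1.09191
parabola through these three points peaks at t≈0.702 with x≈1.09195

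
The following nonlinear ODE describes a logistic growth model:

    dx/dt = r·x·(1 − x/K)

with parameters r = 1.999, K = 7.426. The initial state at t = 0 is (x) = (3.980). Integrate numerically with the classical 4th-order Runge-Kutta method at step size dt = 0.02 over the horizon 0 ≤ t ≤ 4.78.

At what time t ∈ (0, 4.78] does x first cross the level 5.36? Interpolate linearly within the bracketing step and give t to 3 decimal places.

t=0.000: state=(3.980)
step 1 (dt=0.02): k1=(3.692), k2=(3.686), k3=(3.686), k4=(3.680); state += dt/6·(k1+2k2+2k3+k4)
t=0.020: state=(4.054)
t=0.040: state=(4.127)
t=0.060: state=(4.200)
continuing one RK4 step at a time; state shown every 10 steps (Δt=0.2):
t=0.200: state=(4.699)
t=0.400: state=(5.346)
next step: t=0.420: state=(5.405) — x has crossed 5.36
linear interpolation between t=0.400 (5.34553) and t=0.420 (5.40488) → t≈0.405

t = 0.405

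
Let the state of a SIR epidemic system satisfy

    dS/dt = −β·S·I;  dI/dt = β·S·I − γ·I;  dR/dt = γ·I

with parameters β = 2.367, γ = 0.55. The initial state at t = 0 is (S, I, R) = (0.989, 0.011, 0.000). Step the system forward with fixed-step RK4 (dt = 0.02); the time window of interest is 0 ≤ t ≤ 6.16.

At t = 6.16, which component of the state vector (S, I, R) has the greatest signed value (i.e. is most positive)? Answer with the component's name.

t=0.000: state=(0.989, 0.011, 0.000)
step 1 (dt=0.02): k1=(-0.026, 0.020, 0.006), k2=(-0.026, 0.020, 0.006), k3=(-0.026, 0.020, 0.006), k4=(-0.027, 0.020, 0.006); state += dt/6·(k1+2k2+2k3+k4)
t=0.020: state=(0.988, 0.011, 0.000)
t=0.040: state=(0.988, 0.012, 0.000)
t=0.060: state=(0.987, 0.012, 0.000)
continuing one RK4 step at a time; state shown every 10 steps (Δt=0.2):
t=0.200: state=(0.983, 0.016, 0.001)
t=0.400: state=(0.974, 0.022, 0.004)
t=0.600: state=(0.962, 0.032, 0.006)
t=0.800: state=(0.945, 0.045, 0.011)
t=1.000: state=(0.921, 0.062, 0.016)
t=1.200: state=(0.890, 0.086, 0.025)
t=1.400: state=(0.849, 0.116, 0.036)
t=1.600: state=(0.797, 0.153, 0.050)
t=1.800: state=(0.733, 0.197, 0.069)
t=2.000: state=(0.661, 0.246, 0.094)
t=2.200: state=(0.581, 0.295, 0.124)
t=2.400: state=(0.500, 0.342, 0.159)
t=2.600: state=(0.421, 0.381, 0.198)
t=2.800: state=(0.349, 0.409, 0.242)
t=3.000: state=(0.286, 0.426, 0.288)
t=3.200: state=(0.234, 0.431, 0.335)
t=3.400: state=(0.191, 0.427, 0.382)
t=3.600: state=(0.156, 0.415, 0.429)
t=3.800: state=(0.129, 0.398, 0.474)
t=4.000: state=(0.107, 0.377, 0.516)
t=4.200: state=(0.090, 0.353, 0.556)
t=4.400: state=(0.077, 0.329, 0.594)
t=4.600: state=(0.066, 0.305, 0.629)
t=4.800: state=(0.058, 0.281, 0.661)
t=5.000: state=(0.051, 0.259, 0.691)
t=5.200: state=(0.045, 0.237, 0.718)
t=5.400: state=(0.040, 0.217, 0.743)
t=5.600: state=(0.037, 0.198, 0.766)
t=5.800: state=(0.034, 0.180, 0.786)
t=6.000: state=(0.031, 0.164, 0.805)
t=6.160: state=(0.029, 0.152, 0.819)
compare at T: S=0.029, I=0.152, R=0.819

largest component: R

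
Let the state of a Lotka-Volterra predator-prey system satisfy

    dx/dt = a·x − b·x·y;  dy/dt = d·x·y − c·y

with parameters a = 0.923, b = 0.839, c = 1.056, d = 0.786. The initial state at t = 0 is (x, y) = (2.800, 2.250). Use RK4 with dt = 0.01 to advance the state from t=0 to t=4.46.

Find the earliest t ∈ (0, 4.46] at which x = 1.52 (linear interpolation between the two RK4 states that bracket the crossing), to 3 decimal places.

t = 0.453

t=0.000: state=(2.800, 2.250)
step 1 (dt=0.01): k1=(-2.701, 2.576), k2=(-2.718, 2.567), k3=(-2.718, 2.566), k4=(-2.735, 2.557); state += dt/6·(k1+2k2+2k3+k4)
t=0.010: state=(2.773, 2.276)
t=0.020: state=(2.745, 2.301)
t=0.030: state=(2.717, 2.326)
continuing one RK4 step at a time; state shown every 20 steps (Δt=0.2):
t=0.200: state=(2.218, 2.704)
t=0.400: state=(1.652, 2.965)
t=0.450: state=(1.527, 2.994)
next step: t=0.460: state=(1.503, 2.998) — x has crossed 1.52
linear interpolation between t=0.450 (1.52714) and t=0.460 (1.50304) → t≈0.453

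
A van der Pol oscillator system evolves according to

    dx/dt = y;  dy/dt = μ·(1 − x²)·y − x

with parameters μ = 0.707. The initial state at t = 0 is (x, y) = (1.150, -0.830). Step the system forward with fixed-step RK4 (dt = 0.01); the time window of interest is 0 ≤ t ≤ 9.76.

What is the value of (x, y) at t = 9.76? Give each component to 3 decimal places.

(x, y) = (-1.234, 1.114)

t=0.000: state=(1.150, -0.830)
step 1 (dt=0.01): k1=(-0.830, -0.961), k2=(-0.835, -0.961), k3=(-0.835, -0.961), k4=(-0.840, -0.962); state += dt/6·(k1+2k2+2k3+k4)
t=0.010: state=(1.142, -0.840)
t=0.020: state=(1.133, -0.849)
t=0.030: state=(1.125, -0.859)
continuing one RK4 step at a time; state shown every 50 steps (Δt=0.5):
t=0.500: state=(0.608, -1.358)
t=1.000: state=(-0.233, -2.004)
t=1.500: state=(-1.273, -1.878)
t=2.000: state=(-1.863, -0.443)
t=2.500: state=(-1.830, 0.443)
t=3.000: state=(-1.496, 0.864)
t=3.500: state=(-0.965, 1.286)
t=4.000: state=(-0.170, 1.935)
t=4.500: state=(0.944, 2.339)
t=5.000: state=(1.836, 0.985)
t=5.500: state=(1.974, -0.251)
t=6.000: state=(1.712, -0.737)
t=6.500: state=(1.257, -1.093)
t=7.000: state=(0.590, -1.618)
t=7.500: state=(-0.399, -2.317)
t=8.000: state=(-1.523, -1.803)
t=8.500: state=(-1.996, -0.180)
t=9.000: state=(-1.871, 0.558)
t=9.500: state=(-1.498, 0.920)
t=9.760: state=(-1.234, 1.114)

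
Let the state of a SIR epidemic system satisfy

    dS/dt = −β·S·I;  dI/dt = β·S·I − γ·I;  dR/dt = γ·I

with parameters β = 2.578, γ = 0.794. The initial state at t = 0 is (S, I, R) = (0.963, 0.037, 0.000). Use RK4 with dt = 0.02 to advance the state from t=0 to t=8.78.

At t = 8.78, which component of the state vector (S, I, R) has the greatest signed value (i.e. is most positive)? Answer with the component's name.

t=0.000: state=(0.963, 0.037, 0.000)
step 1 (dt=0.02): k1=(-0.092, 0.062, 0.029), k2=(-0.093, 0.063, 0.030), k3=(-0.093, 0.063, 0.030), k4=(-0.095, 0.064, 0.030); state += dt/6·(k1+2k2+2k3+k4)
t=0.020: state=(0.961, 0.038, 0.001)
t=0.040: state=(0.959, 0.040, 0.001)
t=0.060: state=(0.957, 0.041, 0.002)
continuing one RK4 step at a time; state shown every 25 steps (Δt=0.5):
t=0.500: state=(0.894, 0.083, 0.023)
t=1.000: state=(0.766, 0.163, 0.070)
t=1.500: state=(0.582, 0.263, 0.155)
t=2.000: state=(0.394, 0.331, 0.275)
t=2.500: state=(0.255, 0.336, 0.409)
t=3.000: state=(0.169, 0.295, 0.536)
t=3.500: state=(0.120, 0.238, 0.642)
t=4.000: state=(0.091, 0.183, 0.725)
t=4.500: state=(0.074, 0.137, 0.788)
t=5.000: state=(0.064, 0.101, 0.835)
t=5.500: state=(0.057, 0.073, 0.870)
t=6.000: state=(0.053, 0.053, 0.894)
t=6.500: state=(0.050, 0.038, 0.912)
t=7.000: state=(0.048, 0.027, 0.925)
t=7.500: state=(0.046, 0.019, 0.934)
t=8.000: state=(0.045, 0.014, 0.941)
t=8.500: state=(0.045, 0.010, 0.945)
t=8.780: state=(0.044, 0.008, 0.947)
compare at T: S=0.044, I=0.008, R=0.947

largest component: R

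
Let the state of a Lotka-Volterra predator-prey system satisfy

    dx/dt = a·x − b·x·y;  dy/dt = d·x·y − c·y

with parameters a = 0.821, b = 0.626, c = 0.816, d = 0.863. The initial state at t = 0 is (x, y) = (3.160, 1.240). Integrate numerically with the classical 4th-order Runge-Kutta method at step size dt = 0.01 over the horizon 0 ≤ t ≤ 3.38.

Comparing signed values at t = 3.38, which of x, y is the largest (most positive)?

t=0.000: state=(3.160, 1.240)
step 1 (dt=0.01): k1=(0.141, 2.370), k2=(0.118, 2.393), k3=(0.118, 2.393), k4=(0.094, 2.417); state += dt/6·(k1+2k2+2k3+k4)
t=0.010: state=(3.161, 1.264)
t=0.020: state=(3.162, 1.288)
t=0.030: state=(3.162, 1.313)
continuing one RK4 step at a time; state shown every 20 steps (Δt=0.2):
t=0.200: state=(3.083, 1.811)
t=0.400: state=(2.768, 2.557)
t=0.600: state=(2.251, 3.357)
t=0.800: state=(1.669, 3.999)
t=1.000: state=(1.164, 4.330)
t=1.200: state=(0.795, 4.346)
t=1.400: state=(0.549, 4.139)
t=1.600: state=(0.393, 3.810)
t=1.800: state=(0.294, 3.432)
t=2.000: state=(0.231, 3.050)
t=2.200: state=(0.190, 2.686)
t=2.400: state=(0.164, 2.352)
t=2.600: state=(0.147, 2.052)
t=2.800: state=(0.136, 1.786)
t=3.000: state=(0.130, 1.552)
t=3.200: state=(0.128, 1.348)
t=3.380: state=(0.128, 1.187)
compare at T: x=0.128, y=1.187

largest component: y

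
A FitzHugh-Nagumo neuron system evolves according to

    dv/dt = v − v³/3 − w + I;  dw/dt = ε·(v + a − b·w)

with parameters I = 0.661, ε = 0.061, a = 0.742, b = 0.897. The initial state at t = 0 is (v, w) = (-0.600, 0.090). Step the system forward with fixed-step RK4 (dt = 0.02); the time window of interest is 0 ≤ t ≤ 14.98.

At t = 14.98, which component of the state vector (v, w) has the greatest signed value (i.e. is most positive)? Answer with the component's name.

t=0.000: state=(-0.600, 0.090)
step 1 (dt=0.02): k1=(0.043, 0.004), k2=(0.043, 0.004), k3=(0.043, 0.004), k4=(0.043, 0.004); state += dt/6·(k1+2k2+2k3+k4)
t=0.020: state=(-0.599, 0.090)
t=0.040: state=(-0.598, 0.090)
t=0.060: state=(-0.597, 0.090)
continuing one RK4 step at a time; state shown every 25 steps (Δt=0.5):
t=0.500: state=(-0.575, 0.092)
t=1.000: state=(-0.542, 0.095)
t=1.500: state=(-0.497, 0.099)
t=2.000: state=(-0.434, 0.105)
t=2.500: state=(-0.343, 0.113)
t=3.000: state=(-0.208, 0.123)
t=3.500: state=(0.003, 0.139)
t=4.000: state=(0.335, 0.162)
t=4.500: state=(0.823, 0.198)
t=5.000: state=(1.358, 0.248)
t=5.500: state=(1.697, 0.310)
t=6.000: state=(1.816, 0.377)
t=6.500: state=(1.835, 0.444)
t=7.000: state=(1.821, 0.510)
t=7.500: state=(1.798, 0.573)
t=8.000: state=(1.771, 0.633)
t=8.500: state=(1.744, 0.691)
t=9.000: state=(1.717, 0.747)
t=9.500: state=(1.689, 0.800)
t=10.000: state=(1.661, 0.852)
t=10.500: state=(1.632, 0.900)
t=11.000: state=(1.604, 0.947)
t=11.500: state=(1.575, 0.992)
t=12.000: state=(1.546, 1.034)
t=12.500: state=(1.516, 1.075)
t=13.000: state=(1.486, 1.113)
t=13.500: state=(1.456, 1.150)
t=14.000: state=(1.425, 1.184)
t=14.500: state=(1.393, 1.217)
t=14.980: state=(1.362, 1.247)
compare at T: v=1.362, w=1.247

largest component: v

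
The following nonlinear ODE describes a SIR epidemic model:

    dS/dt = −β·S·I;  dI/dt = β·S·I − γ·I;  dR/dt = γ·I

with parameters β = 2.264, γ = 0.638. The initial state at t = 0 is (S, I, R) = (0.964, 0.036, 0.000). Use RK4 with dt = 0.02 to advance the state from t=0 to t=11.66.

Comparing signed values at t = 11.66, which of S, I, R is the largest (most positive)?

t=0.000: state=(0.964, 0.036, 0.000)
step 1 (dt=0.02): k1=(-0.079, 0.056, 0.023), k2=(-0.080, 0.056, 0.023), k3=(-0.080, 0.056, 0.023), k4=(-0.081, 0.057, 0.024); state += dt/6·(k1+2k2+2k3+k4)
t=0.020: state=(0.962, 0.037, 0.000)
t=0.040: state=(0.961, 0.038, 0.001)
t=0.060: state=(0.959, 0.039, 0.001)
continuing one RK4 step at a time; state shown every 25 steps (Δt=0.5):
t=0.500: state=(0.907, 0.076, 0.017)
t=1.000: state=(0.803, 0.146, 0.052)
t=1.500: state=(0.646, 0.241, 0.113)
t=2.000: state=(0.466, 0.329, 0.205)
t=2.500: state=(0.312, 0.370, 0.318)
t=3.000: state=(0.206, 0.359, 0.435)
t=3.500: state=(0.140, 0.316, 0.543)
t=4.000: state=(0.101, 0.263, 0.636)
t=4.500: state=(0.077, 0.211, 0.712)
t=5.000: state=(0.062, 0.166, 0.772)
t=5.500: state=(0.053, 0.129, 0.818)
t=6.000: state=(0.046, 0.099, 0.854)
t=6.500: state=(0.042, 0.076, 0.882)
t=7.000: state=(0.039, 0.058, 0.903)
t=7.500: state=(0.037, 0.044, 0.919)
t=8.000: state=(0.035, 0.033, 0.932)
t=8.500: state=(0.034, 0.025, 0.941)
t=9.000: state=(0.033, 0.019, 0.948)
t=9.500: state=(0.033, 0.014, 0.953)
t=10.000: state=(0.032, 0.011, 0.957)
t=10.500: state=(0.032, 0.008, 0.960)
t=11.000: state=(0.032, 0.006, 0.962)
t=11.500: state=(0.032, 0.005, 0.964)
t=11.660: state=(0.031, 0.004, 0.964)
compare at T: S=0.031, I=0.004, R=0.964

largest component: R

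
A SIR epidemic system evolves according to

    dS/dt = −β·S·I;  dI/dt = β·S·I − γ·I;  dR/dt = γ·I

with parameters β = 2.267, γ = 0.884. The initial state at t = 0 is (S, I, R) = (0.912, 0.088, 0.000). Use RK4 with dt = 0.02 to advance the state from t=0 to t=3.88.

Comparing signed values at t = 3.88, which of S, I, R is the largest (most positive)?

largest component: R

t=0.000: state=(0.912, 0.088, 0.000)
step 1 (dt=0.02): k1=(-0.182, 0.104, 0.078), k2=(-0.184, 0.105, 0.079), k3=(-0.184, 0.105, 0.079), k4=(-0.186, 0.106, 0.080); state += dt/6·(k1+2k2+2k3+k4)
t=0.020: state=(0.908, 0.090, 0.002)
t=0.040: state=(0.905, 0.092, 0.003)
t=0.060: state=(0.901, 0.094, 0.005)
continuing one RK4 step at a time; state shown every 10 steps (Δt=0.2):
t=0.200: state=(0.872, 0.111, 0.018)
t=0.400: state=(0.825, 0.136, 0.039)
t=0.600: state=(0.770, 0.164, 0.066)
t=0.800: state=(0.711, 0.192, 0.097)
t=1.000: state=(0.647, 0.219, 0.134)
t=1.200: state=(0.583, 0.242, 0.174)
t=1.400: state=(0.520, 0.261, 0.219)
t=1.600: state=(0.461, 0.273, 0.266)
t=1.800: state=(0.406, 0.278, 0.315)
t=2.000: state=(0.358, 0.277, 0.364)
t=2.200: state=(0.316, 0.271, 0.413)
t=2.400: state=(0.280, 0.260, 0.460)
t=2.600: state=(0.250, 0.245, 0.505)
t=2.800: state=(0.225, 0.229, 0.546)
t=3.000: state=(0.203, 0.211, 0.585)
t=3.200: state=(0.185, 0.193, 0.621)
t=3.400: state=(0.171, 0.176, 0.654)
t=3.600: state=(0.158, 0.159, 0.683)
t=3.800: state=(0.148, 0.142, 0.710)
t=3.880: state=(0.144, 0.136, 0.720)
compare at T: S=0.144, I=0.136, R=0.720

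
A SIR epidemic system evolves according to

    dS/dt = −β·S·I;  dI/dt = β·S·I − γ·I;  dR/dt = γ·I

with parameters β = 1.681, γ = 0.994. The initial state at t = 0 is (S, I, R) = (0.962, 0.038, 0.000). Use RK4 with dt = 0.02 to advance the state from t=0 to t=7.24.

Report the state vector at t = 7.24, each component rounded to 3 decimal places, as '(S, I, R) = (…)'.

(S, I, R) = (0.337, 0.043, 0.620)

t=0.000: state=(0.962, 0.038, 0.000)
step 1 (dt=0.02): k1=(-0.061, 0.024, 0.038), k2=(-0.062, 0.024, 0.038), k3=(-0.062, 0.024, 0.038), k4=(-0.062, 0.024, 0.038); state += dt/6·(k1+2k2+2k3+k4)
t=0.020: state=(0.961, 0.038, 0.001)
t=0.040: state=(0.960, 0.039, 0.002)
t=0.060: state=(0.958, 0.039, 0.002)
continuing one RK4 step at a time; state shown every 25 steps (Δt=0.5):
t=0.500: state=(0.927, 0.051, 0.022)
t=1.000: state=(0.882, 0.067, 0.051)
t=1.500: state=(0.828, 0.083, 0.088)
t=2.000: state=(0.767, 0.099, 0.134)
t=2.500: state=(0.702, 0.112, 0.186)
t=3.000: state=(0.637, 0.119, 0.244)
t=3.500: state=(0.575, 0.121, 0.304)
t=4.000: state=(0.521, 0.116, 0.363)
t=4.500: state=(0.474, 0.107, 0.419)
t=5.000: state=(0.435, 0.096, 0.469)
t=5.500: state=(0.404, 0.083, 0.514)
t=6.000: state=(0.378, 0.070, 0.552)
t=6.500: state=(0.359, 0.058, 0.583)
t=7.000: state=(0.343, 0.047, 0.609)
t=7.240: state=(0.337, 0.043, 0.620)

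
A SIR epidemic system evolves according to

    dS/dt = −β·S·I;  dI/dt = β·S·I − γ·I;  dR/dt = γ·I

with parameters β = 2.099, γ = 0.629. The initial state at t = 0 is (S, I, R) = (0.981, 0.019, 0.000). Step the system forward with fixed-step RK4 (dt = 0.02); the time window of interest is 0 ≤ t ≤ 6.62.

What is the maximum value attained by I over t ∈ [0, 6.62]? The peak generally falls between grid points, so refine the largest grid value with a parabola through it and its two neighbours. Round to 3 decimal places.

t=0.000: state=(0.981, 0.019, 0.000)
step 1 (dt=0.02): k1=(-0.039, 0.027, 0.012), k2=(-0.040, 0.028, 0.012), k3=(-0.040, 0.028, 0.012), k4=(-0.040, 0.028, 0.012); state += dt/6·(k1+2k2+2k3+k4)
t=0.020: state=(0.980, 0.020, 0.000)
t=0.040: state=(0.979, 0.020, 0.000)
t=0.060: state=(0.979, 0.021, 0.001)
continuing one RK4 step at a time; state shown every 25 steps (Δt=0.5):
t=0.500: state=(0.953, 0.038, 0.009)
t=1.000: state=(0.900, 0.074, 0.026)
t=1.500: state=(0.809, 0.133, 0.058)
t=2.000: state=(0.675, 0.213, 0.112)
t=2.500: state=(0.518, 0.291, 0.192)
t=3.000: state=(0.371, 0.338, 0.292)
t=3.500: state=(0.259, 0.342, 0.399)
t=4.000: state=(0.183, 0.314, 0.503)
t=4.500: state=(0.135, 0.270, 0.595)
t=5.000: state=(0.104, 0.223, 0.673)
t=5.500: state=(0.084, 0.180, 0.736)
t=6.000: state=(0.071, 0.142, 0.787)
t=6.500: state=(0.062, 0.111, 0.826)
t=6.620: state=(0.061, 0.105, 0.834)
largest grid value and its neighbours: I(3.280)=0.34494, I(3.300)=0.34496, I(3.320)=0.34491
parabola through these three points peaks at t≈3.296 with I≈0.34496

max I = 0.345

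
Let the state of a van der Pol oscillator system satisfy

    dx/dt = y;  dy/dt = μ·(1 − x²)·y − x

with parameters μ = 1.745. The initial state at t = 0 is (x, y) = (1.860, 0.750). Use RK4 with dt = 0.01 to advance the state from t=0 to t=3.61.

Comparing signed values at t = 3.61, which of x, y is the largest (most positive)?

largest component: y

t=0.000: state=(1.860, 0.750)
step 1 (dt=0.01): k1=(0.750, -5.079), k2=(0.725, -4.991), k3=(0.725, -4.993), k4=(0.700, -4.905); state += dt/6·(k1+2k2+2k3+k4)
t=0.010: state=(1.867, 0.700)
t=0.020: state=(1.874, 0.652)
t=0.030: state=(1.880, 0.605)
continuing one RK4 step at a time; state shown every 20 steps (Δt=0.2):
t=0.200: state=(1.930, 0.051)
t=0.400: state=(1.908, -0.230)
t=0.600: state=(1.849, -0.345)
t=0.800: state=(1.773, -0.407)
t=1.000: state=(1.687, -0.453)
t=1.200: state=(1.592, -0.501)
t=1.400: state=(1.486, -0.556)
t=1.600: state=(1.368, -0.628)
t=1.800: state=(1.234, -0.725)
t=2.000: state=(1.076, -0.864)
t=2.200: state=(0.883, -1.073)
t=2.400: state=(0.638, -1.405)
t=2.600: state=(0.308, -1.944)
t=2.800: state=(-0.158, -2.755)
t=3.000: state=(-0.792, -3.482)
t=3.200: state=(-1.460, -2.899)
t=3.400: state=(-1.876, -1.257)
t=3.600: state=(-2.009, -0.220)
t=3.610: state=(-2.011, -0.189)
compare at T: x=-2.011, y=-0.189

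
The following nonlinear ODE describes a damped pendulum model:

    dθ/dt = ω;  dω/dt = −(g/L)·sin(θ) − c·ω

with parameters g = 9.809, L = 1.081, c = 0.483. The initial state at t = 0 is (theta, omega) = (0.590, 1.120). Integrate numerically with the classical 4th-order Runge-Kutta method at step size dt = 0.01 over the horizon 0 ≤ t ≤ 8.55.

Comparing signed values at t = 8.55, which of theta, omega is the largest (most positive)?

t=0.000: state=(0.590, 1.120)
step 1 (dt=0.01): k1=(1.120, -5.589), k2=(1.092, -5.618), k3=(1.092, -5.617), k4=(1.064, -5.644); state += dt/6·(k1+2k2+2k3+k4)
t=0.010: state=(0.601, 1.064)
t=0.020: state=(0.611, 1.007)
t=0.030: state=(0.621, 0.950)
continuing one RK4 step at a time; state shown every 50 steps (Δt=0.5):
t=0.500: state=(0.449, -1.483)
t=1.000: state=(-0.375, -1.188)
t=1.500: state=(-0.416, 0.958)
t=2.000: state=(0.224, 1.103)
t=2.500: state=(0.361, -0.582)
t=3.000: state=(-0.121, -0.957)
t=3.500: state=(-0.300, 0.321)
t=4.000: state=(0.053, 0.798)
t=4.500: state=(0.243, -0.145)
t=5.000: state=(-0.009, -0.647)
t=5.500: state=(-0.192, 0.029)
t=6.000: state=(-0.017, 0.512)
t=6.500: state=(0.149, 0.043)
t=7.000: state=(0.033, -0.397)
t=7.500: state=(-0.113, -0.083)
t=8.000: state=(-0.040, 0.301)
t=8.500: state=(0.083, 0.103)
t=8.550: state=(0.088, 0.062)
compare at T: theta=0.088, omega=0.062

largest component: theta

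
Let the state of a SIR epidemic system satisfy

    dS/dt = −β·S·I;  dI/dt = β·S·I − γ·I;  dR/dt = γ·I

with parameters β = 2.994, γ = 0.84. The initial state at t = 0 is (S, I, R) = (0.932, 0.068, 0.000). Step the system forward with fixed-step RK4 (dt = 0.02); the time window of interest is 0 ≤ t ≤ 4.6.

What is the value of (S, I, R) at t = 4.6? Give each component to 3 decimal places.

t=0.000: state=(0.932, 0.068, 0.000)
step 1 (dt=0.02): k1=(-0.190, 0.133, 0.057), k2=(-0.193, 0.135, 0.058), k3=(-0.193, 0.135, 0.058), k4=(-0.196, 0.137, 0.059); state += dt/6·(k1+2k2+2k3+k4)
t=0.020: state=(0.928, 0.071, 0.001)
t=0.040: state=(0.924, 0.073, 0.002)
t=0.060: state=(0.920, 0.076, 0.004)
continuing one RK4 step at a time; state shown every 10 steps (Δt=0.2):
t=0.200: state=(0.887, 0.099, 0.014)
t=0.400: state=(0.826, 0.140, 0.034)
t=0.600: state=(0.749, 0.190, 0.061)
t=0.800: state=(0.657, 0.245, 0.098)
t=1.000: state=(0.559, 0.298, 0.144)
t=1.200: state=(0.461, 0.342, 0.198)
t=1.400: state=(0.372, 0.370, 0.258)
t=1.600: state=(0.297, 0.382, 0.321)
t=1.800: state=(0.236, 0.379, 0.385)
t=2.000: state=(0.189, 0.363, 0.448)
t=2.200: state=(0.153, 0.340, 0.507)
t=2.400: state=(0.126, 0.312, 0.562)
t=2.600: state=(0.105, 0.283, 0.612)
t=2.800: state=(0.090, 0.254, 0.657)
t=3.000: state=(0.078, 0.225, 0.697)
t=3.200: state=(0.068, 0.199, 0.733)
t=3.400: state=(0.061, 0.175, 0.764)
t=3.600: state=(0.056, 0.153, 0.791)
t=3.800: state=(0.051, 0.134, 0.815)
t=4.000: state=(0.047, 0.116, 0.836)
t=4.200: state=(0.044, 0.101, 0.855)
t=4.400: state=(0.042, 0.088, 0.870)
t=4.600: state=(0.040, 0.076, 0.884)

(S, I, R) = (0.040, 0.076, 0.884)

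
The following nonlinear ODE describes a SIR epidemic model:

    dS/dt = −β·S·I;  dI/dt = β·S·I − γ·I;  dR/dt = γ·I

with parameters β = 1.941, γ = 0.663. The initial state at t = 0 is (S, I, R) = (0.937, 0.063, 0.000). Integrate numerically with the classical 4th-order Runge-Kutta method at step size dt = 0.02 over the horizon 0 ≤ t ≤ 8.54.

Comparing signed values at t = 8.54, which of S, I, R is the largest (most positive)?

largest component: R

t=0.000: state=(0.937, 0.063, 0.000)
step 1 (dt=0.02): k1=(-0.115, 0.073, 0.042), k2=(-0.116, 0.074, 0.042), k3=(-0.116, 0.074, 0.042), k4=(-0.117, 0.074, 0.043); state += dt/6·(k1+2k2+2k3+k4)
t=0.020: state=(0.935, 0.064, 0.001)
t=0.040: state=(0.932, 0.066, 0.002)
t=0.060: state=(0.930, 0.067, 0.003)
continuing one RK4 step at a time; state shown every 25 steps (Δt=0.5):
t=0.500: state=(0.863, 0.109, 0.028)
t=1.000: state=(0.755, 0.171, 0.074)
t=1.500: state=(0.618, 0.240, 0.142)
t=2.000: state=(0.476, 0.293, 0.231)
t=2.500: state=(0.354, 0.314, 0.333)
t=3.000: state=(0.262, 0.303, 0.436)
t=3.500: state=(0.198, 0.271, 0.531)
t=4.000: state=(0.155, 0.231, 0.614)
t=4.500: state=(0.127, 0.190, 0.684)
t=5.000: state=(0.107, 0.152, 0.740)
t=5.500: state=(0.094, 0.121, 0.785)
t=6.000: state=(0.085, 0.094, 0.821)
t=6.500: state=(0.078, 0.073, 0.849)
t=7.000: state=(0.073, 0.057, 0.870)
t=7.500: state=(0.070, 0.044, 0.887)
t=8.000: state=(0.067, 0.033, 0.899)
t=8.500: state=(0.065, 0.026, 0.909)
t=8.540: state=(0.065, 0.025, 0.910)
compare at T: S=0.065, I=0.025, R=0.910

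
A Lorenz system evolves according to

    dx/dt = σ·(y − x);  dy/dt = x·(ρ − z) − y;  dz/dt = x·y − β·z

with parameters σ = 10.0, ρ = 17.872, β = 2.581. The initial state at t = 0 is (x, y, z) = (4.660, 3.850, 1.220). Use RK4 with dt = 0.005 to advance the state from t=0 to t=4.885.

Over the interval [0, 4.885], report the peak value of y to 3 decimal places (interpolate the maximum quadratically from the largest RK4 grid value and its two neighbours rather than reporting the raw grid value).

t=0.000: state=(4.660, 3.850, 1.220)
step 1 (dt=0.005): k1=(-8.100, 73.748, 14.792), k2=(-6.054, 73.055, 15.474), k3=(-6.122, 73.134, 15.482), k4=(-4.137, 72.515, 16.167); state += dt/6·(k1+2k2+2k3+k4)
t=0.005: state=(4.630, 4.216, 1.297)
t=0.010: state=(4.618, 4.576, 1.382)
t=0.015: state=(4.625, 4.932, 1.473)
continuing one RK4 step at a time; state shown every 40 steps (Δt=0.2):
t=0.200: state=(12.098, 16.983, 16.249)
t=0.400: state=(5.736, -1.195, 24.253)
t=0.600: state=(-1.022, -2.083, 14.166)
t=0.800: state=(-2.832, -4.091, 9.378)
t=1.000: state=(-7.290, -10.466, 11.528)
t=1.200: state=(-9.939, -7.537, 23.283)
t=1.400: state=(-3.631, -1.695, 17.561)
t=1.600: state=(-2.614, -3.154, 11.418)
t=1.800: state=(-5.481, -7.896, 10.233)
t=2.000: state=(-10.189, -10.691, 20.127)
t=2.200: state=(-5.583, -2.668, 20.080)
t=2.400: state=(-2.903, -2.907, 13.347)
t=2.600: state=(-4.744, -6.576, 10.649)
t=2.800: state=(-9.325, -10.988, 17.390)
t=3.000: state=(-7.012, -4.087, 21.155)
t=3.200: state=(-3.439, -3.010, 14.798)
t=3.400: state=(-4.572, -6.039, 11.451)
t=3.600: state=(-8.609, -10.443, 16.178)
t=3.800: state=(-7.668, -5.202, 21.179)
t=4.000: state=(-3.987, -3.312, 15.700)
t=4.200: state=(-4.684, -5.926, 12.236)
t=4.400: state=(-8.205, -9.882, 15.920)
t=4.600: state=(-7.804, -5.789, 20.769)
t=4.800: state=(-4.429, -3.695, 16.144)
t=4.885: state=(-4.191, -4.338, 14.252)
largest grid value and its neighbours: y(0.195)=16.94680, y(0.200)=16.98336, y(0.205)=16.97242
parabola through these three points peaks at t≈0.201 with y≈16.98509

max y = 16.985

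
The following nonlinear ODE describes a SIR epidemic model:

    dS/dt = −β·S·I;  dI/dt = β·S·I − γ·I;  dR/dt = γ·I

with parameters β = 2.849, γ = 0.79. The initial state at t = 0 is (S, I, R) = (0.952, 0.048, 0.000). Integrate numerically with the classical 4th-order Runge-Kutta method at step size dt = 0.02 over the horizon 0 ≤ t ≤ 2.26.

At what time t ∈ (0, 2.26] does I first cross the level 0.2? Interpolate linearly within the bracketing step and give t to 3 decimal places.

t=0.000: state=(0.952, 0.048, 0.000)
step 1 (dt=0.02): k1=(-0.130, 0.092, 0.038), k2=(-0.133, 0.094, 0.039), k3=(-0.133, 0.094, 0.039), k4=(-0.135, 0.096, 0.039); state += dt/6·(k1+2k2+2k3+k4)
t=0.020: state=(0.949, 0.050, 0.001)
t=0.040: state=(0.947, 0.052, 0.002)
t=0.060: state=(0.944, 0.054, 0.002)
continuing one RK4 step at a time; state shown every 5 steps (Δt=0.1):
t=0.100: state=(0.938, 0.058, 0.004)
t=0.200: state=(0.921, 0.070, 0.009)
t=0.300: state=(0.901, 0.084, 0.015)
t=0.400: state=(0.878, 0.100, 0.023)
t=0.500: state=(0.851, 0.118, 0.031)
t=0.600: state=(0.821, 0.138, 0.041)
t=0.700: state=(0.786, 0.161, 0.053)
t=0.800: state=(0.749, 0.185, 0.067)
t=0.860: state=(0.725, 0.200, 0.076)
next step: t=0.880: state=(0.716, 0.205, 0.079) — I has crossed 0.2
linear interpolation between t=0.860 (0.19978) and t=0.880 (0.20488) → t≈0.861

t = 0.861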